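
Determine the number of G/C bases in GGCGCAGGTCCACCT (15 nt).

11

Base counts: C=6, G=5, A=2, T=2
G+C = 5 + 6 = 11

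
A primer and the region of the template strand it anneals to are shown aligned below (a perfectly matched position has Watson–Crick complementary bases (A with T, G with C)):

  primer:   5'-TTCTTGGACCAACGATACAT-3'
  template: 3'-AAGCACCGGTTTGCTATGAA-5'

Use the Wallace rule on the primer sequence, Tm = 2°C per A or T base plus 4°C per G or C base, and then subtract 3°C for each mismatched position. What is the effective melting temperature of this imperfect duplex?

Primer base counts: A=6, T=6, G=3, C=5 → A+T=12, G+C=8
Perfect-match Tm = 2(12) + 4(8) = 24 + 32 = 56°C
Mismatches (positions where the bases are not complementary): 4 (at positions 4, 8, 10, 19)
Effective Tm = 56 − 4×3 = 56 − 12 = 44°C

44°C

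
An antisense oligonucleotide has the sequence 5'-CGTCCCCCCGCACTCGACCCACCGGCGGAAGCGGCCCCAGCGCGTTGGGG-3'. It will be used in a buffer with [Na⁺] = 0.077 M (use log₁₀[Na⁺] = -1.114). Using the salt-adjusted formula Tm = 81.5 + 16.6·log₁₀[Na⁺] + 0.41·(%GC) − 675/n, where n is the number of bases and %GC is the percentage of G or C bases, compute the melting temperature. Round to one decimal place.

Length n = 50. Counting bases: A=6, C=23, G=17, T=4
G+C = 40, so %GC = 40/50 × 100 = 80%
Salt term: 16.6 × (-1.114) = -18.492
GC term: 0.41 × 80 = 32.8; length term: −675/50 = −13.5
Tm = 81.5 + (-18.492) + 32.8 − 13.5 = 82.308 → 82.3°C

82.3°C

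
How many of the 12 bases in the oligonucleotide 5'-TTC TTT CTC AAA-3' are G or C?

Scanning the sequence gives G=0, T=6, A=3, C=3.
Total G or C: 0 + 3 = 3

3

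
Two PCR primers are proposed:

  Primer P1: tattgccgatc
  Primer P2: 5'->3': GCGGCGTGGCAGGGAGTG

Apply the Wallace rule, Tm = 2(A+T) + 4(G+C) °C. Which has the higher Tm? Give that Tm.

Primer P1: A+T=6, G+C=5 → Tm = 2(6)+4(5) = 32°C
Primer P2: A+T=4, G+C=14 → Tm = 2(4)+4(14) = 64°C
32°C vs 64°C → primer P2 is higher.

Primer P2, 64°C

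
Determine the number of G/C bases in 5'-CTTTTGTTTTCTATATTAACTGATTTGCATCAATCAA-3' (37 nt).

9

Counting bases: G=3, A=10, T=18, C=6
G+C = 3 + 6 = 9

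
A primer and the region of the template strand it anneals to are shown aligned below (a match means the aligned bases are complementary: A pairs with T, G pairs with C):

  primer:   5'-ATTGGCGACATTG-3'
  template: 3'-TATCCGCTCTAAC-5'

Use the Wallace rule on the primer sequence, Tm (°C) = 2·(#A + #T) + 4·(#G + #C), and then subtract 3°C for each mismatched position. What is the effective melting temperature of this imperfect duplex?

32°C

Primer base counts: A=3, T=4, G=4, C=2 → A+T=7, G+C=6
Perfect-match Tm = 2(7) + 4(6) = 14 + 24 = 38°C
Mismatches (positions where the bases are not complementary): 2 (at positions 3, 9)
Effective Tm = 38 − 2×3 = 38 − 6 = 32°C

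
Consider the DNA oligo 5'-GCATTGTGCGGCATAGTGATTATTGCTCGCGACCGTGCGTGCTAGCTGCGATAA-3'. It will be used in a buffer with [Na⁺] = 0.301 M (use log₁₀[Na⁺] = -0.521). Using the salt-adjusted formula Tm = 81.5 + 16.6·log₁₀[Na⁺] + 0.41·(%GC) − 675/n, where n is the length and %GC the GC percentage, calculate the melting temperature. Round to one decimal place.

82.4°C

Length n = 54. G=17, T=15, A=10, C=12
G+C = 29, so %GC = 29/54 × 100 = 53.704%
Salt term: 16.6 × (-0.521) = -8.649
GC term: 0.41 × 53.704 = 22.019; length term: −675/54 = −12.5
Tm = 81.5 + (-8.649) + 22.019 − 12.5 = 82.37 → 82.4°C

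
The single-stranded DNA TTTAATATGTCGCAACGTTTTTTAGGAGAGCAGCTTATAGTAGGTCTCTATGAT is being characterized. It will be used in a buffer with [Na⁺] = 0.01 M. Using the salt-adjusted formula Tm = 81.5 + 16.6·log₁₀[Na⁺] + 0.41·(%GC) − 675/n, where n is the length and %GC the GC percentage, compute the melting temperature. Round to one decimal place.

50.2°C

Length n = 54. Counting bases: G=12, A=14, C=7, T=21
G+C = 19, so %GC = 19/54 × 100 = 35.185%
Salt term: 16.6 × (-2) = -33.2
GC term: 0.41 × 35.185 = 14.426; length term: −675/54 = −12.5
Tm = 81.5 + (-33.2) + 14.426 − 12.5 = 50.226 → 50.2°C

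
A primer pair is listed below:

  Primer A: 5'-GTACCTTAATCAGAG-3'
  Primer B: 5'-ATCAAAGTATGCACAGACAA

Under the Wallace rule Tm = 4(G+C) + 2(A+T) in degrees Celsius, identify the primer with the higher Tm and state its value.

Primer B, 54°C

Primer A: A+T=9, G+C=6 → Tm = 2(9)+4(6) = 42°C
Primer B: A+T=13, G+C=7 → Tm = 2(13)+4(7) = 54°C
42°C vs 54°C → primer B is higher.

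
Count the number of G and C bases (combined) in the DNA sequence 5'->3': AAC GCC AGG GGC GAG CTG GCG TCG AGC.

Base counts: T=2, C=8, A=5, G=12
G+C = 12 + 8 = 20

20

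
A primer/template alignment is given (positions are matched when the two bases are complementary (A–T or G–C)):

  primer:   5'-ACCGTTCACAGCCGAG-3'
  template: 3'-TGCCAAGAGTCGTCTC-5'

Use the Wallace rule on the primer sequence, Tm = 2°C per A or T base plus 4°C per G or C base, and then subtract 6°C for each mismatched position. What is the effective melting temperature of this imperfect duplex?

34°C

Primer base counts: A=4, T=2, G=4, C=6 → A+T=6, G+C=10
Perfect-match Tm = 2(6) + 4(10) = 12 + 40 = 52°C
Mismatches (positions where the bases are not complementary): 3 (at positions 3, 8, 13)
Effective Tm = 52 − 3×6 = 52 − 18 = 34°C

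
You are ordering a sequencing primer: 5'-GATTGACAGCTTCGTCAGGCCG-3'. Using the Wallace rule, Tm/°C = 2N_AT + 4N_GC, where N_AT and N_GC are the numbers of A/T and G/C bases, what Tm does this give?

70°C

Base counts: G=7, T=5, A=4, C=6
So N_AT = 9 and N_GC = 13.
Tm = 2×9 + 4×13 = 70°C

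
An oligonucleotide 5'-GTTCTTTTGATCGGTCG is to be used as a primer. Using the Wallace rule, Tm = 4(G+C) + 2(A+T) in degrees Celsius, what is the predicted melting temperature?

50°C

Scanning the sequence gives A=1, C=3, T=8, G=5.
AT pairs contribute 9, GC pairs contribute 8.
Tm = 4·8 + 2·9 = 32 + 18 = 50°C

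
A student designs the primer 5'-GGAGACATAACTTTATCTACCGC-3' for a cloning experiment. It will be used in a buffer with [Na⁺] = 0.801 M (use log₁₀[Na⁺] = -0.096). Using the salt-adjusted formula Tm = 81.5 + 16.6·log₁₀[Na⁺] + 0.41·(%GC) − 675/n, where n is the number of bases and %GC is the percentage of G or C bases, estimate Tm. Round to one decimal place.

Length n = 23. Base counts: T=6, G=4, C=6, A=7
G+C = 10, so %GC = 10/23 × 100 = 43.478%
Salt term: 16.6 × (-0.096) = -1.594
GC term: 0.41 × 43.478 = 17.826; length term: −675/23 = −29.348
Tm = 81.5 + (-1.594) + 17.826 − 29.348 = 68.384 → 68.4°C

68.4°C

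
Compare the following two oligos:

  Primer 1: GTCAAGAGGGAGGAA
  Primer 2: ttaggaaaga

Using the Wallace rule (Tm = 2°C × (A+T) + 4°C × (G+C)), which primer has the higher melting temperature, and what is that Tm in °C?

Primer 1: A+T=7, G+C=8 → Tm = 2(7)+4(8) = 46°C
Primer 2: A+T=7, G+C=3 → Tm = 2(7)+4(3) = 26°C
46°C vs 26°C → primer 1 is higher.

Primer 1, 46°C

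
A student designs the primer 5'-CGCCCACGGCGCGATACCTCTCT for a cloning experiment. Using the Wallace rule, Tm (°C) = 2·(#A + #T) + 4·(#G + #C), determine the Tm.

78°C

T=4, A=3, G=5, C=11
AT pairs contribute 7, GC pairs contribute 16.
Tm = 2×7 + 4×16 = 78°C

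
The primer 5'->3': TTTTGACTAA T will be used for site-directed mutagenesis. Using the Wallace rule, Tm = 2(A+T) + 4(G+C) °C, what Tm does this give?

26°C

C=1, A=3, T=6, G=1
A+T = 9, G+C = 2
Tm = 4·2 + 2·9 = 8 + 18 = 26°C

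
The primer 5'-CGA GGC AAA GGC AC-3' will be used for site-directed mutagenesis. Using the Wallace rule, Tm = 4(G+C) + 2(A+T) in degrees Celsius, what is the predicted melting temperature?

46°C

Counting bases: A=5, T=0, G=5, C=4
A+T = 5, G+C = 9
Tm = 2(5) + 4(9) = 10 + 36 = 46°C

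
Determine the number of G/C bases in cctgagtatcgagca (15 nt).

8

G=4, T=3, C=4, A=4
G+C = 4 + 4 = 8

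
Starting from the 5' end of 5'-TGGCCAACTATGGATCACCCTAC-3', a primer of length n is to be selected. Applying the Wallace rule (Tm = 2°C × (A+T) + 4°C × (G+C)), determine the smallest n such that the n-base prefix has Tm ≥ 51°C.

n = 18

First 17 bases: TGGCCAACTATGGATCA → Tm = 50°C (< 51°C)
First 18 bases: TGGCCAACTATGGATCAC → Tm = 54°C (≥ 51°C)
Each additional base adds 2°C (A/T) or 4°C (G/C), so Tm is non-decreasing in n; n = 18 is the first length to reach 51°C.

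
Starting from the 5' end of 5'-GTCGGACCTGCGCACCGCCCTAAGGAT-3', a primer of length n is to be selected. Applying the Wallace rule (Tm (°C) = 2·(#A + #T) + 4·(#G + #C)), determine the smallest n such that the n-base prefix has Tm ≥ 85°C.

First 24 bases: GTCGGACCTGCGCACCGCCCTAAG → Tm = 82°C (< 85°C)
First 25 bases: GTCGGACCTGCGCACCGCCCTAAGG → Tm = 86°C (≥ 85°C)
Each additional base adds 2°C (A/T) or 4°C (G/C), so Tm is non-decreasing in n; n = 25 is the first length to reach 85°C.

n = 25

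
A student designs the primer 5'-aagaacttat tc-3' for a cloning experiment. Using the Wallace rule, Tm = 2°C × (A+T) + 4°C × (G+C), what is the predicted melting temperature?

30°C

Scanning the sequence gives G=1, C=2, A=5, T=4.
AT pairs contribute 9, GC pairs contribute 3.
Tm = 2×9 + 4×3 = 30°C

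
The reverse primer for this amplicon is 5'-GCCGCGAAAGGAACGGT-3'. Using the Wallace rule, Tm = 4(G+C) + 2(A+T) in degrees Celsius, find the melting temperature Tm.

56°C

Scanning the sequence gives T=1, A=5, G=7, C=4.
AT pairs contribute 6, GC pairs contribute 11.
Tm = 2×6 + 4×11 = 56°C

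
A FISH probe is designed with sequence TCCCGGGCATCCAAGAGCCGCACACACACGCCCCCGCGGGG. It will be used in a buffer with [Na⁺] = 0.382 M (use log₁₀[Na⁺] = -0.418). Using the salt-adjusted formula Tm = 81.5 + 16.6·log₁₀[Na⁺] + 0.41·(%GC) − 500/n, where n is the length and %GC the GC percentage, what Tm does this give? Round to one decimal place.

93.4°C

Length n = 41. G=12, T=2, C=19, A=8
G+C = 31, so %GC = 31/41 × 100 = 75.61%
Salt term: 16.6 × (-0.418) = -6.939
GC term: 0.41 × 75.61 = 31; length term: −500/41 = −12.195
Tm = 81.5 + (-6.939) + 31 − 12.195 = 93.366 → 93.4°C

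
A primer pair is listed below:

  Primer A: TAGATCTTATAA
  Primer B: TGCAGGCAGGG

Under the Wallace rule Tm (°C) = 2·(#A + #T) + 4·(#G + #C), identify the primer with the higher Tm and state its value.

Primer A: A+T=10, G+C=2 → Tm = 2(10)+4(2) = 28°C
Primer B: A+T=3, G+C=8 → Tm = 2(3)+4(8) = 38°C
28°C vs 38°C → primer B is higher.

Primer B, 38°C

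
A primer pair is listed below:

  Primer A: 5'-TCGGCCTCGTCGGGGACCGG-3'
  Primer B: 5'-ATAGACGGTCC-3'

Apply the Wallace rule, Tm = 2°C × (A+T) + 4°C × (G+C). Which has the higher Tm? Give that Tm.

Primer A, 72°C

Primer A: A+T=4, G+C=16 → Tm = 2(4)+4(16) = 72°C
Primer B: A+T=5, G+C=6 → Tm = 2(5)+4(6) = 34°C
72°C vs 34°C → primer A is higher.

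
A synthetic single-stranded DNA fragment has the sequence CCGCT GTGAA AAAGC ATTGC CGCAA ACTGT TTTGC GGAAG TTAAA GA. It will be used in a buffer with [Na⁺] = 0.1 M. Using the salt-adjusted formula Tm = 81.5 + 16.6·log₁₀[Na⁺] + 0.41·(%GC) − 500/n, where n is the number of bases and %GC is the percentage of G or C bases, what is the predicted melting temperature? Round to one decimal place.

Length n = 47. Scanning the sequence gives T=11, G=12, C=9, A=15.
G+C = 21, so %GC = 21/47 × 100 = 44.681%
Salt term: 16.6 × (-1) = -16.6
GC term: 0.41 × 44.681 = 18.319; length term: −500/47 = −10.638
Tm = 81.5 + (-16.6) + 18.319 − 10.638 = 72.581 → 72.6°C

72.6°C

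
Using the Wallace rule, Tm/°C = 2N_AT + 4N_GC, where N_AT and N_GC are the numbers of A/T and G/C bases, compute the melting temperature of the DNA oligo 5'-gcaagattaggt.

Base counts: A=4, G=4, T=3, C=1
A+T = 7, G+C = 5
Tm = 2(7) + 4(5) = 14 + 20 = 34°C

34°C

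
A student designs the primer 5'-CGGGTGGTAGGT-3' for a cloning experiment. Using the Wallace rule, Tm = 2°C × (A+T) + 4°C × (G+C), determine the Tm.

Base counts: G=7, T=3, C=1, A=1
A+T = 4, G+C = 8
Tm = 2×4 + 4×8 = 40°C

40°C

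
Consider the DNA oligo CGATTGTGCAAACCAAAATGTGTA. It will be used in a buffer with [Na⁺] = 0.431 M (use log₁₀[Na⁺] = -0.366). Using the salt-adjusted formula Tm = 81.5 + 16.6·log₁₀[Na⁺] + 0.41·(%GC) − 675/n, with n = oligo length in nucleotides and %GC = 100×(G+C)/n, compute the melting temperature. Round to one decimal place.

62.7°C

Length n = 24. G=5, T=6, A=9, C=4
G+C = 9, so %GC = 9/24 × 100 = 37.5%
Salt term: 16.6 × (-0.366) = -6.076
GC term: 0.41 × 37.5 = 15.375; length term: −675/24 = −28.125
Tm = 81.5 + (-6.076) + 15.375 − 28.125 = 62.674 → 62.7°C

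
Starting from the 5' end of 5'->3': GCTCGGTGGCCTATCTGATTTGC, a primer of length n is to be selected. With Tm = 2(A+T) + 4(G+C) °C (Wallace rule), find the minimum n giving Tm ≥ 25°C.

First 7 bases: GCTCGGT → Tm = 24°C (< 25°C)
First 8 bases: GCTCGGTG → Tm = 28°C (≥ 25°C)
Since every base adds ≥2°C, Tm only increases with n, so the threshold is first crossed at n = 8.

n = 8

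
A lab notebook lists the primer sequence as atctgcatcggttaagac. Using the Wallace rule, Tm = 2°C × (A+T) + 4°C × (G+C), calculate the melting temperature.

52°C

Scanning the sequence gives G=4, A=5, T=5, C=4.
So N_AT = 10 and N_GC = 8.
Tm = 4·8 + 2·10 = 32 + 20 = 52°C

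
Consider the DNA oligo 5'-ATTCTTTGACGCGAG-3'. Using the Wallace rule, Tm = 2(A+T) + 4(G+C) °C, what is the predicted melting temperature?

44°C

Counting bases: T=5, G=4, A=3, C=3
So N_AT = 8 and N_GC = 7.
Tm = 2×8 + 4×7 = 44°C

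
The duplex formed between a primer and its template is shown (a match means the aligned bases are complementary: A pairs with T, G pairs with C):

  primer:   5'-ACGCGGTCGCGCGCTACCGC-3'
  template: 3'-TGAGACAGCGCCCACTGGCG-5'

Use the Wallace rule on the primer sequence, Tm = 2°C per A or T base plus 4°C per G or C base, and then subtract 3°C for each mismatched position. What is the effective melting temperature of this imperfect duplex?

Primer base counts: A=2, T=2, G=7, C=9 → A+T=4, G+C=16
Perfect-match Tm = 2(4) + 4(16) = 8 + 64 = 72°C
Mismatches (positions where the bases are not complementary): 5 (at positions 3, 5, 12, 14, 15)
Effective Tm = 72 − 5×3 = 72 − 15 = 57°C

57°C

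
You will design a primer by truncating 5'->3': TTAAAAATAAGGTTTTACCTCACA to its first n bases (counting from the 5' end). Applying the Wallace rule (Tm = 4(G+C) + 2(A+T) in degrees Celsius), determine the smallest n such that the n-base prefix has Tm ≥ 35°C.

n = 16

First 15 bases: TTAAAAATAAGGTTT → Tm = 34°C (< 35°C)
First 16 bases: TTAAAAATAAGGTTTT → Tm = 36°C (≥ 35°C)
Each additional base adds 2°C (A/T) or 4°C (G/C), so Tm is non-decreasing in n; n = 16 is the first length to reach 35°C.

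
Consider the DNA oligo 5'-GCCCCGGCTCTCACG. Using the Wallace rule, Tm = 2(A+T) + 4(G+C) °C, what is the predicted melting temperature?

C=8, T=2, A=1, G=4
A+T = 3, G+C = 12
Tm = 2×3 + 4×12 = 54°C

54°C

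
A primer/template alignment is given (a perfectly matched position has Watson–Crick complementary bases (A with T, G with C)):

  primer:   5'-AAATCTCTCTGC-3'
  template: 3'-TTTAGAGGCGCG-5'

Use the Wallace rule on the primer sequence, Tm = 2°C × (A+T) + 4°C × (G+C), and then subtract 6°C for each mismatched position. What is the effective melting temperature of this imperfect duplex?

Primer base counts: A=3, T=4, G=1, C=4 → A+T=7, G+C=5
Perfect-match Tm = 2(7) + 4(5) = 14 + 20 = 34°C
Mismatches (positions where the bases are not complementary): 3 (at positions 8, 9, 10)
Effective Tm = 34 − 3×6 = 34 − 18 = 16°C

16°C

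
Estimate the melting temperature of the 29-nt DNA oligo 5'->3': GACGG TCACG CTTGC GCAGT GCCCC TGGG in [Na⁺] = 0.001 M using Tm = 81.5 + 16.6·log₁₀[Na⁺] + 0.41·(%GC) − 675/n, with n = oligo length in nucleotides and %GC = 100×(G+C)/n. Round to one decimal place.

Length n = 29. Base counts: G=11, C=10, A=3, T=5
G+C = 21, so %GC = 21/29 × 100 = 72.414%
Salt term: 16.6 × (-3) = -49.8
GC term: 0.41 × 72.414 = 29.69; length term: −675/29 = −23.276
Tm = 81.5 + (-49.8) + 29.69 − 23.276 = 38.114 → 38.1°C

38.1°C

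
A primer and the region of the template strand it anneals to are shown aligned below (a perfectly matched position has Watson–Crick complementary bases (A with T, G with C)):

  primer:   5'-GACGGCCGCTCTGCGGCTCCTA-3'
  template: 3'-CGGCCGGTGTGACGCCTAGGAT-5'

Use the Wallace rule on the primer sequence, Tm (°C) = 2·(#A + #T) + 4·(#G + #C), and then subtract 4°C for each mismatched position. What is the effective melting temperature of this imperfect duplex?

60°C

Primer base counts: A=2, T=4, G=7, C=9 → A+T=6, G+C=16
Perfect-match Tm = 2(6) + 4(16) = 12 + 64 = 76°C
Mismatches (positions where the bases are not complementary): 4 (at positions 2, 8, 10, 17)
Effective Tm = 76 − 4×4 = 76 − 16 = 60°C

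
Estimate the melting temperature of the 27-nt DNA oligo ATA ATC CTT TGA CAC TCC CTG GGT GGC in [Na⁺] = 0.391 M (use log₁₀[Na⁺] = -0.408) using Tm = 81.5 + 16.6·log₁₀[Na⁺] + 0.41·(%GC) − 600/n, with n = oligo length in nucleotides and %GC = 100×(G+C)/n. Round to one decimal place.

73.8°C

Length n = 27. C=8, G=6, T=8, A=5
G+C = 14, so %GC = 14/27 × 100 = 51.852%
Salt term: 16.6 × (-0.408) = -6.773
GC term: 0.41 × 51.852 = 21.259; length term: −600/27 = −22.222
Tm = 81.5 + (-6.773) + 21.259 − 22.222 = 73.764 → 73.8°C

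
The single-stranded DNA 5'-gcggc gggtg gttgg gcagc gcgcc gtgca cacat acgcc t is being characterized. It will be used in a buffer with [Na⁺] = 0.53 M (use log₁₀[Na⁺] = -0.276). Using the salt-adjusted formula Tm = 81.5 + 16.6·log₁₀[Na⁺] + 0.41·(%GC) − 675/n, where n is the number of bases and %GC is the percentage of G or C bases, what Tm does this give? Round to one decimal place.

Length n = 41. Base counts: A=5, C=13, T=6, G=17
G+C = 30, so %GC = 30/41 × 100 = 73.171%
Salt term: 16.6 × (-0.276) = -4.582
GC term: 0.41 × 73.171 = 30; length term: −675/41 = −16.463
Tm = 81.5 + (-4.582) + 30 − 16.463 = 90.455 → 90.5°C

90.5°C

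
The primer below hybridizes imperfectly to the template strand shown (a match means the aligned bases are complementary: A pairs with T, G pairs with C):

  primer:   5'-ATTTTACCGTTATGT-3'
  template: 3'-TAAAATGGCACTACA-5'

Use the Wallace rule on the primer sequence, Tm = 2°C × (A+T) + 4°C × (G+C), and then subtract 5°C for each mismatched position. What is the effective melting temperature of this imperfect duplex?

Primer base counts: A=3, T=8, G=2, C=2 → A+T=11, G+C=4
Perfect-match Tm = 2(11) + 4(4) = 22 + 16 = 38°C
Mismatches (positions where the bases are not complementary): 1 (at position 11)
Effective Tm = 38 − 1×5 = 38 − 5 = 33°C

33°C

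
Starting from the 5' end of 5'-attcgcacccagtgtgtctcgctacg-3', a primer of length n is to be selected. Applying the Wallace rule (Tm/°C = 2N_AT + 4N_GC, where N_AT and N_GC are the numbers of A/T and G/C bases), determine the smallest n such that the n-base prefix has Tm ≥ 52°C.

n = 17

First 16 bases: ATTCGCACCCAGTGTG → Tm = 50°C (< 52°C)
First 17 bases: ATTCGCACCCAGTGTGT → Tm = 52°C (≥ 52°C)
Each additional base adds 2°C (A/T) or 4°C (G/C), so Tm is non-decreasing in n; n = 17 is the first length to reach 52°C.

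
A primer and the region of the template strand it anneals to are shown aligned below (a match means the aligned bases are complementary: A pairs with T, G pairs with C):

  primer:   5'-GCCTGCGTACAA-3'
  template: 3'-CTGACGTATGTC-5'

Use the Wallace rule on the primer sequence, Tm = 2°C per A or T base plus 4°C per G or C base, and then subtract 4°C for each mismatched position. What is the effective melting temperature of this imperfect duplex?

26°C

Primer base counts: A=3, T=2, G=3, C=4 → A+T=5, G+C=7
Perfect-match Tm = 2(5) + 4(7) = 10 + 28 = 38°C
Mismatches (positions where the bases are not complementary): 3 (at positions 2, 7, 12)
Effective Tm = 38 − 3×4 = 38 − 12 = 26°C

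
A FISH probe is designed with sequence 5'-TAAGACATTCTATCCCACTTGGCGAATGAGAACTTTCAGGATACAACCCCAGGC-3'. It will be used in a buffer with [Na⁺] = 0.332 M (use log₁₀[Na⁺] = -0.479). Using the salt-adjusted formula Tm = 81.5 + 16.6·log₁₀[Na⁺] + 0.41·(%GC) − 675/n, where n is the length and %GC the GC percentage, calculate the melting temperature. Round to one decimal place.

Length n = 54. C=15, A=17, G=10, T=12
G+C = 25, so %GC = 25/54 × 100 = 46.296%
Salt term: 16.6 × (-0.479) = -7.951
GC term: 0.41 × 46.296 = 18.981; length term: −675/54 = −12.5
Tm = 81.5 + (-7.951) + 18.981 − 12.5 = 80.03 → 80.0°C

80.0°C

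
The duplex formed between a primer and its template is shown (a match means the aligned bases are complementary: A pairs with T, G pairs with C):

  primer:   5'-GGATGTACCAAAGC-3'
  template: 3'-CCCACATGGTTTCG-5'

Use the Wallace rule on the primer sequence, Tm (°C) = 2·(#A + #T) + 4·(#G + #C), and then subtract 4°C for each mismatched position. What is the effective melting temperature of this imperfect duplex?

Primer base counts: A=5, T=2, G=4, C=3 → A+T=7, G+C=7
Perfect-match Tm = 2(7) + 4(7) = 14 + 28 = 42°C
Mismatches (positions where the bases are not complementary): 1 (at position 3)
Effective Tm = 42 − 1×4 = 42 − 4 = 38°C

38°C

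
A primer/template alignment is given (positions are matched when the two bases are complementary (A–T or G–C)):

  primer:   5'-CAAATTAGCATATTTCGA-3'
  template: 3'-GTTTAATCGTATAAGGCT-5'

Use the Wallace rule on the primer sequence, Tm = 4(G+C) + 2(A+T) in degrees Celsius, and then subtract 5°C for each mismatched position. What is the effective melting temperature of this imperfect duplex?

Primer base counts: A=7, T=6, G=2, C=3 → A+T=13, G+C=5
Perfect-match Tm = 2(13) + 4(5) = 26 + 20 = 46°C
Mismatches (positions where the bases are not complementary): 1 (at position 15)
Effective Tm = 46 − 1×5 = 46 − 5 = 41°C

41°C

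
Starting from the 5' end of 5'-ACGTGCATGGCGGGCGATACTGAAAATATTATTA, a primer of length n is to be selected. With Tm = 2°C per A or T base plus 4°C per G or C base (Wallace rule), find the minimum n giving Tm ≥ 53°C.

First 15 bases: ACGTGCATGGCGGGC → Tm = 52°C (< 53°C)
First 16 bases: ACGTGCATGGCGGGCG → Tm = 56°C (≥ 53°C)
Since every base adds ≥2°C, Tm only increases with n, so the threshold is first crossed at n = 16.

n = 16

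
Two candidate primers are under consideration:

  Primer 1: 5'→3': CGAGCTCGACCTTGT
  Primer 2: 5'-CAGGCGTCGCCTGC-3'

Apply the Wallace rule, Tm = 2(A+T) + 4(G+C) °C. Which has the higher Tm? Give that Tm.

Primer 2, 50°C

Primer 1: A+T=6, G+C=9 → Tm = 2(6)+4(9) = 48°C
Primer 2: A+T=3, G+C=11 → Tm = 2(3)+4(11) = 50°C
48°C vs 50°C → primer 2 is higher.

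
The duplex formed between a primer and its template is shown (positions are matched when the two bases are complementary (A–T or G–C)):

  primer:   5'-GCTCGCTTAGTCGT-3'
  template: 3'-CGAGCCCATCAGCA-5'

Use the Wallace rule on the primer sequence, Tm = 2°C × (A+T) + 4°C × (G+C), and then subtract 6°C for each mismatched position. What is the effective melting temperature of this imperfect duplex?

Primer base counts: A=1, T=5, G=4, C=4 → A+T=6, G+C=8
Perfect-match Tm = 2(6) + 4(8) = 12 + 32 = 44°C
Mismatches (positions where the bases are not complementary): 2 (at positions 6, 7)
Effective Tm = 44 − 2×6 = 44 − 12 = 32°C

32°C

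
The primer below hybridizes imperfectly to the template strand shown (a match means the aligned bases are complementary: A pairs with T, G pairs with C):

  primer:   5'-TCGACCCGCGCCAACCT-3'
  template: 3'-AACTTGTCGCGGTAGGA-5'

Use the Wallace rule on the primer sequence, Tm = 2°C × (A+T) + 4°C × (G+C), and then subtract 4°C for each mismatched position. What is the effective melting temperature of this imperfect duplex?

42°C

Primer base counts: A=3, T=2, G=3, C=9 → A+T=5, G+C=12
Perfect-match Tm = 2(5) + 4(12) = 10 + 48 = 58°C
Mismatches (positions where the bases are not complementary): 4 (at positions 2, 5, 7, 14)
Effective Tm = 58 − 4×4 = 58 − 16 = 42°C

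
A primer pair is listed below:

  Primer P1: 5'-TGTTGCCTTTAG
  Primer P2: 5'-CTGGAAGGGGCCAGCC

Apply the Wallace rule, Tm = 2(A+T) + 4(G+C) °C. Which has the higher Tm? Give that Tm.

Primer P2, 56°C

Primer P1: A+T=7, G+C=5 → Tm = 2(7)+4(5) = 34°C
Primer P2: A+T=4, G+C=12 → Tm = 2(4)+4(12) = 56°C
34°C vs 56°C → primer P2 is higher.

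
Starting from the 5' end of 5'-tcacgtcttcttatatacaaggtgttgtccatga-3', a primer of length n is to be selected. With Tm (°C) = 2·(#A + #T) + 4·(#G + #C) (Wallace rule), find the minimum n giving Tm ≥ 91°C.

First 32 bases: TCACGTCTTCTTATATACAAGGTGTTGTCCAT → Tm = 88°C (< 91°C)
First 33 bases: TCACGTCTTCTTATATACAAGGTGTTGTCCATG → Tm = 92°C (≥ 91°C)
Since every base adds ≥2°C, Tm only increases with n, so the threshold is first crossed at n = 33.

n = 33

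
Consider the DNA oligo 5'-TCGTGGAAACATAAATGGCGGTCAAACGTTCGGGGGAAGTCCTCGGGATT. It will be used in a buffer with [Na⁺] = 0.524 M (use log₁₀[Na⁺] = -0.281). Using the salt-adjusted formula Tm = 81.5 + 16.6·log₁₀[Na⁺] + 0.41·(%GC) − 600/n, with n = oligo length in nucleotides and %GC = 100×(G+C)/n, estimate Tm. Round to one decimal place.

86.2°C

Length n = 50. Counting bases: C=9, G=17, T=11, A=13
G+C = 26, so %GC = 26/50 × 100 = 52%
Salt term: 16.6 × (-0.281) = -4.665
GC term: 0.41 × 52 = 21.32; length term: −600/50 = −12
Tm = 81.5 + (-4.665) + 21.32 − 12 = 86.155 → 86.2°C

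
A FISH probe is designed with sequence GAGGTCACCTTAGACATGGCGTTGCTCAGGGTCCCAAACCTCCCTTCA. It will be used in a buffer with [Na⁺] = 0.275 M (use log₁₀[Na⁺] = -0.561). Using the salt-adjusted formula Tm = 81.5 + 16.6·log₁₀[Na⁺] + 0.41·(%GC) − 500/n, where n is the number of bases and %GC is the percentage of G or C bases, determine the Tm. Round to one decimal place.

84.8°C

Length n = 48. T=11, A=10, C=16, G=11
G+C = 27, so %GC = 27/48 × 100 = 56.25%
Salt term: 16.6 × (-0.561) = -9.313
GC term: 0.41 × 56.25 = 23.062; length term: −500/48 = −10.417
Tm = 81.5 + (-9.313) + 23.062 − 10.417 = 84.832 → 84.8°C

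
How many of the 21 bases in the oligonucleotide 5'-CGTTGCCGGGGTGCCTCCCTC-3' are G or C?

16

T=5, G=7, C=9, A=0
Total G or C: 7 + 9 = 16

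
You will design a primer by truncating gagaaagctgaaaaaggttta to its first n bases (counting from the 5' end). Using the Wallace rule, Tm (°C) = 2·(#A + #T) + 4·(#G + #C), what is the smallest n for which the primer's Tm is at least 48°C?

n = 17

First 16 bases: GAGAAAGCTGAAAAAG → Tm = 44°C (< 48°C)
First 17 bases: GAGAAAGCTGAAAAAGG → Tm = 48°C (≥ 48°C)
Each additional base adds 2°C (A/T) or 4°C (G/C), so Tm is non-decreasing in n; n = 17 is the first length to reach 48°C.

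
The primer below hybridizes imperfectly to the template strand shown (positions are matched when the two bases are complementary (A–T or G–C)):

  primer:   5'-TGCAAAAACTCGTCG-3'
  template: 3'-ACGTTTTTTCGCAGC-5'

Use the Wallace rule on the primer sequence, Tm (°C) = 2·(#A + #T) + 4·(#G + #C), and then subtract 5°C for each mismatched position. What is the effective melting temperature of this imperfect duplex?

34°C

Primer base counts: A=5, T=3, G=3, C=4 → A+T=8, G+C=7
Perfect-match Tm = 2(8) + 4(7) = 16 + 28 = 44°C
Mismatches (positions where the bases are not complementary): 2 (at positions 9, 10)
Effective Tm = 44 − 2×5 = 44 − 10 = 34°C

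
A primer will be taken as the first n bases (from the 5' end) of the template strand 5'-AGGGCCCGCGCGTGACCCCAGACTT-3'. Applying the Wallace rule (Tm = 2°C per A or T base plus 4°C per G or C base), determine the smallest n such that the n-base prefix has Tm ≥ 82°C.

n = 23

First 22 bases: AGGGCCCGCGCGTGACCCCAGA → Tm = 78°C (< 82°C)
First 23 bases: AGGGCCCGCGCGTGACCCCAGAC → Tm = 82°C (≥ 82°C)
Each additional base adds 2°C (A/T) or 4°C (G/C), so Tm is non-decreasing in n; n = 23 is the first length to reach 82°C.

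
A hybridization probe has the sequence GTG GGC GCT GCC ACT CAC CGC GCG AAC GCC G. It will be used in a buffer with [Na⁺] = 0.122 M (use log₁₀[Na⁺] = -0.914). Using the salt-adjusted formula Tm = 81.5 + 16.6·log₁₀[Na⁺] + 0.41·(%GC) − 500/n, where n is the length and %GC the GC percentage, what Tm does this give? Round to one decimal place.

81.9°C

Length n = 31. Base counts: C=13, G=11, T=3, A=4
G+C = 24, so %GC = 24/31 × 100 = 77.419%
Salt term: 16.6 × (-0.914) = -15.172
GC term: 0.41 × 77.419 = 31.742; length term: −500/31 = −16.129
Tm = 81.5 + (-15.172) + 31.742 − 16.129 = 81.941 → 81.9°C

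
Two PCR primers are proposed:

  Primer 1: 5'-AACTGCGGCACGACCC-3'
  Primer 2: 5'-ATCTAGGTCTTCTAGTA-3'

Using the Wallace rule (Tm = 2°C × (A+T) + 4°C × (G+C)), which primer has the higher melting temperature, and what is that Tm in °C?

Primer 1, 54°C

Primer 1: A+T=5, G+C=11 → Tm = 2(5)+4(11) = 54°C
Primer 2: A+T=11, G+C=6 → Tm = 2(11)+4(6) = 46°C
54°C vs 46°C → primer 1 is higher.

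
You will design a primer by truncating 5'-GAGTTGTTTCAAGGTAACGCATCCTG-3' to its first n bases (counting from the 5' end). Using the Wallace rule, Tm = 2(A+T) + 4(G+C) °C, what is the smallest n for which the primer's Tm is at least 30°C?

First 10 bases: GAGTTGTTTC → Tm = 28°C (< 30°C)
First 11 bases: GAGTTGTTTCA → Tm = 30°C (≥ 30°C)
Since every base adds ≥2°C, Tm only increases with n, so the threshold is first crossed at n = 11.

n = 11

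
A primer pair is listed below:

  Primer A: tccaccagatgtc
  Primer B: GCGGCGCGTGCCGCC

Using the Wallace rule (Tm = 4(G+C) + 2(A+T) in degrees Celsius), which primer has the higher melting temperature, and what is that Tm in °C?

Primer A: A+T=6, G+C=7 → Tm = 2(6)+4(7) = 40°C
Primer B: A+T=1, G+C=14 → Tm = 2(1)+4(14) = 58°C
40°C vs 58°C → primer B is higher.

Primer B, 58°C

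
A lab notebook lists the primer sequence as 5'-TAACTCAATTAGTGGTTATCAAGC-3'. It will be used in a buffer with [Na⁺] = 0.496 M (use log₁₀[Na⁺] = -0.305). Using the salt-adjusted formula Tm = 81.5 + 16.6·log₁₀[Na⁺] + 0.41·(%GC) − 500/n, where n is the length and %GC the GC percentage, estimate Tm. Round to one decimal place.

69.3°C

Length n = 24. Base counts: G=4, A=8, T=8, C=4
G+C = 8, so %GC = 8/24 × 100 = 33.333%
Salt term: 16.6 × (-0.305) = -5.063
GC term: 0.41 × 33.333 = 13.667; length term: −500/24 = −20.833
Tm = 81.5 + (-5.063) + 13.667 − 20.833 = 69.271 → 69.3°C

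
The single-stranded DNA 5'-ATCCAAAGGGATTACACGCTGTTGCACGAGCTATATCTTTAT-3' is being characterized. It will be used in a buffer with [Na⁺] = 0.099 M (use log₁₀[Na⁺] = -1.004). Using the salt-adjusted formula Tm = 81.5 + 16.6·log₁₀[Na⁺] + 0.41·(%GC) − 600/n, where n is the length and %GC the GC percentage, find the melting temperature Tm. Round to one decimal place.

Length n = 42. Counting bases: A=12, T=13, G=8, C=9
G+C = 17, so %GC = 17/42 × 100 = 40.476%
Salt term: 16.6 × (-1.004) = -16.666
GC term: 0.41 × 40.476 = 16.595; length term: −600/42 = −14.286
Tm = 81.5 + (-16.666) + 16.595 − 14.286 = 67.143 → 67.1°C

67.1°C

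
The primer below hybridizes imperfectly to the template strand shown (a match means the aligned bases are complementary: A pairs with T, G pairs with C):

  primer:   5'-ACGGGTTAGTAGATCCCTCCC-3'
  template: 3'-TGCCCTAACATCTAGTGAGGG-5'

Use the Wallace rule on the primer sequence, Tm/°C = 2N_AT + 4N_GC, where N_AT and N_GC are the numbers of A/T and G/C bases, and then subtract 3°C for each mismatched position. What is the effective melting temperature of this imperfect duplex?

Primer base counts: A=4, T=5, G=5, C=7 → A+T=9, G+C=12
Perfect-match Tm = 2(9) + 4(12) = 18 + 48 = 66°C
Mismatches (positions where the bases are not complementary): 3 (at positions 6, 8, 16)
Effective Tm = 66 − 3×3 = 66 − 9 = 57°C

57°C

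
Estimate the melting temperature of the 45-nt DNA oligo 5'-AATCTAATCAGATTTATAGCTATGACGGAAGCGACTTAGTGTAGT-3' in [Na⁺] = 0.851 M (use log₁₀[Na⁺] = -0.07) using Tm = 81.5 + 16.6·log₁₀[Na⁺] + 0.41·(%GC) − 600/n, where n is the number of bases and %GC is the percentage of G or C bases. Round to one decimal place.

81.6°C

Length n = 45. Counting bases: T=14, C=6, G=10, A=15
G+C = 16, so %GC = 16/45 × 100 = 35.556%
Salt term: 16.6 × (-0.07) = -1.162
GC term: 0.41 × 35.556 = 14.578; length term: −600/45 = −13.333
Tm = 81.5 + (-1.162) + 14.578 − 13.333 = 81.583 → 81.6°C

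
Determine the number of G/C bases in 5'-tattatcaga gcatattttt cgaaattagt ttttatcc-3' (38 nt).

9

Scanning the sequence gives T=18, G=4, C=5, A=11.
G+C = 4 + 5 = 9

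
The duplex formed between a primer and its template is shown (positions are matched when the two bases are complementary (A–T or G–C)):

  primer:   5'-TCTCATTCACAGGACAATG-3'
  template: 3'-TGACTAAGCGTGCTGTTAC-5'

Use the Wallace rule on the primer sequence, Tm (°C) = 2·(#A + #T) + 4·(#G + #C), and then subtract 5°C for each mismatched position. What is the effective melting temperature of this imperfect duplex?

34°C

Primer base counts: A=6, T=5, G=3, C=5 → A+T=11, G+C=8
Perfect-match Tm = 2(11) + 4(8) = 22 + 32 = 54°C
Mismatches (positions where the bases are not complementary): 4 (at positions 1, 4, 9, 12)
Effective Tm = 54 − 4×5 = 54 − 20 = 34°C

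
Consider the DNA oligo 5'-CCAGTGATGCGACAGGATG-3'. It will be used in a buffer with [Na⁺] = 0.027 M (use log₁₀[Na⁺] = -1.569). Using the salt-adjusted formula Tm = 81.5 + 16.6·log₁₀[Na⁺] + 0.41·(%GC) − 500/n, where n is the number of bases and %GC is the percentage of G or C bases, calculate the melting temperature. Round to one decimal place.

Length n = 19. T=3, A=5, C=4, G=7
G+C = 11, so %GC = 11/19 × 100 = 57.895%
Salt term: 16.6 × (-1.569) = -26.045
GC term: 0.41 × 57.895 = 23.737; length term: −500/19 = −26.316
Tm = 81.5 + (-26.045) + 23.737 − 26.316 = 52.876 → 52.9°C

52.9°C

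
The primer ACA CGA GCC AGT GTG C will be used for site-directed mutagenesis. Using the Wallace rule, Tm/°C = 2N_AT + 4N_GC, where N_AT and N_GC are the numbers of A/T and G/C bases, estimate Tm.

52°C

Counting bases: C=5, A=4, T=2, G=5
So N_AT = 6 and N_GC = 10.
Tm = 2×6 + 4×10 = 52°C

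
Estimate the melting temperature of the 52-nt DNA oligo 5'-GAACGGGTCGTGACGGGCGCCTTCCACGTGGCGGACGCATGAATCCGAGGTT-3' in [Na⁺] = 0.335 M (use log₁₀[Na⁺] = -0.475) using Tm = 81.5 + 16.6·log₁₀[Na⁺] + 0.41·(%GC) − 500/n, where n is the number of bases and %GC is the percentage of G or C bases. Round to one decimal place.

90.8°C

Length n = 52. Counting bases: G=20, A=9, C=14, T=9
G+C = 34, so %GC = 34/52 × 100 = 65.385%
Salt term: 16.6 × (-0.475) = -7.885
GC term: 0.41 × 65.385 = 26.808; length term: −500/52 = −9.615
Tm = 81.5 + (-7.885) + 26.808 − 9.615 = 90.808 → 90.8°C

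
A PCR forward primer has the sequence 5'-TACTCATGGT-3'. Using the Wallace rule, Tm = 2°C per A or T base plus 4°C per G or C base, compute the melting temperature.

A=2, C=2, G=2, T=4
AT pairs contribute 6, GC pairs contribute 4.
Tm = 4·4 + 2·6 = 16 + 12 = 28°C

28°C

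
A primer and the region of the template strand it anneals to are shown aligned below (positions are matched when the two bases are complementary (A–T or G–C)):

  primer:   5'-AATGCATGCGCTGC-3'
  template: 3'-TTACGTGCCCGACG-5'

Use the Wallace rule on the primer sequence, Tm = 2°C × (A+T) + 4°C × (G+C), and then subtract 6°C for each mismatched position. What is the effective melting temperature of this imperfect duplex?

32°C

Primer base counts: A=3, T=3, G=4, C=4 → A+T=6, G+C=8
Perfect-match Tm = 2(6) + 4(8) = 12 + 32 = 44°C
Mismatches (positions where the bases are not complementary): 2 (at positions 7, 9)
Effective Tm = 44 − 2×6 = 44 − 12 = 32°C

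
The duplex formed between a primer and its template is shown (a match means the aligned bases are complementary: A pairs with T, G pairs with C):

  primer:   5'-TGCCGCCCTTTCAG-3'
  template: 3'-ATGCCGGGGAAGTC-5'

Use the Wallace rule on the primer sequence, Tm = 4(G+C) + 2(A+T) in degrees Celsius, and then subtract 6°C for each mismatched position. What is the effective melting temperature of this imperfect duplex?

28°C

Primer base counts: A=1, T=4, G=3, C=6 → A+T=5, G+C=9
Perfect-match Tm = 2(5) + 4(9) = 10 + 36 = 46°C
Mismatches (positions where the bases are not complementary): 3 (at positions 2, 4, 9)
Effective Tm = 46 − 3×6 = 46 − 18 = 28°C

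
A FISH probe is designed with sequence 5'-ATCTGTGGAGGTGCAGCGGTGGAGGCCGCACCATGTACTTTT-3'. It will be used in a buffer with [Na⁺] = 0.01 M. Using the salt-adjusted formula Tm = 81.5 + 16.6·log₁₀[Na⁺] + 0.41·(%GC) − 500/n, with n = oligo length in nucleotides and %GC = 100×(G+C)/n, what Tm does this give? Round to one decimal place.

59.8°C

Length n = 42. Counting bases: A=7, C=9, G=15, T=11
G+C = 24, so %GC = 24/42 × 100 = 57.143%
Salt term: 16.6 × (-2) = -33.2
GC term: 0.41 × 57.143 = 23.429; length term: −500/42 = −11.905
Tm = 81.5 + (-33.2) + 23.429 − 11.905 = 59.824 → 59.8°C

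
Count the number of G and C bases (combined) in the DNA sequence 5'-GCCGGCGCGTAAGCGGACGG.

A=3, G=10, T=1, C=6
Total G or C: 10 + 6 = 16

16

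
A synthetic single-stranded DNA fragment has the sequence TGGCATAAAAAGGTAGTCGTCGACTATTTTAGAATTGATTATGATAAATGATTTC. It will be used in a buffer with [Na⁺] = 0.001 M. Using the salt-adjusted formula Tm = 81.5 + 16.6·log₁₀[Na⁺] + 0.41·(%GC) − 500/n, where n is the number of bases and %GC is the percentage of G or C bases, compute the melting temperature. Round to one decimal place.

Length n = 55. T=20, A=19, G=11, C=5
G+C = 16, so %GC = 16/55 × 100 = 29.091%
Salt term: 16.6 × (-3) = -49.8
GC term: 0.41 × 29.091 = 11.927; length term: −500/55 = −9.091
Tm = 81.5 + (-49.8) + 11.927 − 9.091 = 34.536 → 34.5°C

34.5°C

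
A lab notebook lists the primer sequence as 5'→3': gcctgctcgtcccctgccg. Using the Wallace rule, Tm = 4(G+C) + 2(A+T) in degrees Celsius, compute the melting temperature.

T=4, G=5, C=10, A=0
A+T = 4, G+C = 15
Tm = 4·15 + 2·4 = 60 + 8 = 68°C

68°C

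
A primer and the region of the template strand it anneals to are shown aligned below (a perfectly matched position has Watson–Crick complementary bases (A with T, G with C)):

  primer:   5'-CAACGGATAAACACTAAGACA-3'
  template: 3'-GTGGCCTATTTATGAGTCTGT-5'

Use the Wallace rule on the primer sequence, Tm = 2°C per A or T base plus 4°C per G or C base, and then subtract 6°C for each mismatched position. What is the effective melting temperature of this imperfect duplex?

40°C

Primer base counts: A=11, T=2, G=3, C=5 → A+T=13, G+C=8
Perfect-match Tm = 2(13) + 4(8) = 26 + 32 = 58°C
Mismatches (positions where the bases are not complementary): 3 (at positions 3, 12, 16)
Effective Tm = 58 − 3×6 = 58 − 18 = 40°C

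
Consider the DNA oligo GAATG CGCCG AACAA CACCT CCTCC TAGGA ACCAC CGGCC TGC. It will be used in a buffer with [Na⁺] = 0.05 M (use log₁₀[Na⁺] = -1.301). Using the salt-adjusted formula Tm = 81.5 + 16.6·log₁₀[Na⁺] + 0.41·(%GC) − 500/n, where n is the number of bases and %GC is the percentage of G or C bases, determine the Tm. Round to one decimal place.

Length n = 43. Base counts: A=11, G=9, T=5, C=18
G+C = 27, so %GC = 27/43 × 100 = 62.791%
Salt term: 16.6 × (-1.301) = -21.597
GC term: 0.41 × 62.791 = 25.744; length term: −500/43 = −11.628
Tm = 81.5 + (-21.597) + 25.744 − 11.628 = 74.019 → 74.0°C

74.0°C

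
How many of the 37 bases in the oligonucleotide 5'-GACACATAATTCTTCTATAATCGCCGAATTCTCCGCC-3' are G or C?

16

Base counts: G=4, T=11, C=12, A=10
Total G or C: 4 + 12 = 16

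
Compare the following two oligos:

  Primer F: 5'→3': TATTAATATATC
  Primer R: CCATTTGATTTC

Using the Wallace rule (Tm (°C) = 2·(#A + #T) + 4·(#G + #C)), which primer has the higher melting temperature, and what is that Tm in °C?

Primer R, 32°C

Primer F: A+T=11, G+C=1 → Tm = 2(11)+4(1) = 26°C
Primer R: A+T=8, G+C=4 → Tm = 2(8)+4(4) = 32°C
26°C vs 32°C → primer R is higher.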